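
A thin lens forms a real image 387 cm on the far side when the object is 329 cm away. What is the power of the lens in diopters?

d_i = +387 cm.
1/f = 1/d_o + 1/d_i = 1/(329) + 1/(387) = 0.005623 cm⁻¹.
f = 177.8 cm = 1.778 m, so P = 1/f = +0.562 D.

P = +0.562 D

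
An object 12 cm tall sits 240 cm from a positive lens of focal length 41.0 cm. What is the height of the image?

2.47 cm

1/d_i = 1/f − 1/d_o = 1/(41.00) − 1/(240) = 0.02022, so d_i = 49.45 cm.
m = −d_i/d_o = -0.2060.
|h_i| = |m|·h_o = 0.2060 × 12 = 2.47 cm. The image is real, inverted and reduced, on the far side of the lens.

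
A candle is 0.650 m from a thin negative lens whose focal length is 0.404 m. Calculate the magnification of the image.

For a negative lens, f = -0.404 m.
1/d_i = 1/f − 1/d_o = 1/(-0.4040) − 1/(0.650) = -4.014, so d_i = -0.2491 m.
m = −d_i/d_o = −(-0.2491)/(0.650) = +0.383.
The image is virtual, upright and reduced, on the same side as the object.

m = +0.383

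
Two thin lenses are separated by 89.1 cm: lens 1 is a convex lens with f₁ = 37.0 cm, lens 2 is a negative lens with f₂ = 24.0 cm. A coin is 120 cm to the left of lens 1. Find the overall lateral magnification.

m = -0.179

Lens 1: 1/d_i1 = 1/(37.0) − 1/(120) = 0.01869, so d_i1 = 53.49 cm; m₁ = −d_i1/d_o1 = -0.4458.
d_o2 = 89.1 − (53.49) = 35.61 cm.
f₂ = −24.0 cm (diverging).
Lens 2: 1/d_i2 = 1/(-24.0) − 1/(35.61) = -0.06975, so d_i2 = -14.34 cm; m₂ = −d_i2/d_o2 = +0.4026.
m = m₁·m₂ = (-0.4458)(+0.4026) = -0.179.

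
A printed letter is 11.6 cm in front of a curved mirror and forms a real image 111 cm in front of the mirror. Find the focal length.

f = 10.5 cm (concave)

Real image ⇒ d_i = +111 cm.
1/f = 1/d_o + 1/d_i = 1/(11.6) + 1/(111) = 0.09522, so f = 10.5 cm.
Since f is positive, the curved mirror is concave.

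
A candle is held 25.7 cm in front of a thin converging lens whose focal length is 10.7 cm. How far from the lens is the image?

Lens equation: 1/q = 1/f − 1/p = 1/(10.70) − 1/(25.7) = 0.09346 − 0.03891 = 0.05455, so q = 18.3 cm.
The image is real, inverted and reduced, on the far side of the lens.

18.3 cm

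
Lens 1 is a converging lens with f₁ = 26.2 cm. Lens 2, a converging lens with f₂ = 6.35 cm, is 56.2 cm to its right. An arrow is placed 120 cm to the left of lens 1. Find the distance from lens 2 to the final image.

8.82 cm

Lens 1: 1/d_i1 = 1/f₁ − 1/d_o1 = 1/(26.2) − 1/(120) = 0.02983, so d_i1 = 33.52 cm.
The intermediate image is 33.52 cm to the right of lens 1, which is 56.2 − (33.52) = 22.68 cm to the left of lens 2, so d_o2 = +22.68 cm.
Lens 2: 1/d_i2 = 1/f₂ − 1/d_o2 = 1/(6.35) − 1/(22.68) = 0.1134, so d_i2 = 8.82 cm.
The final image is real, 8.82 cm to the right of lens 2 (overall magnification ≈ 0.11).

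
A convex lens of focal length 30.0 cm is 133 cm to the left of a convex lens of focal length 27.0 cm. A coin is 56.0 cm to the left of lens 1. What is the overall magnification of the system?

m = +0.753

Lens 1: 1/d_i1 = 1/(30.0) − 1/(56.0) = 0.01548, so d_i1 = 64.62 cm; m₁ = −d_i1/d_o1 = -1.154.
d_o2 = 133 − (64.62) = 68.38 cm.
Lens 2: 1/d_i2 = 1/(27.0) − 1/(68.38) = 0.02241, so d_i2 = 44.62 cm; m₂ = −d_i2/d_o2 = -0.6525.
m = m₁·m₂ = (-1.154)(-0.6525) = +0.753.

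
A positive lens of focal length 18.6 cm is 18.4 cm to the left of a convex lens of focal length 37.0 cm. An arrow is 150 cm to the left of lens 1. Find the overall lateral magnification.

m = -0.131

Lens 1: 1/d_i1 = 1/(18.6) − 1/(150) = 0.04710, so d_i1 = 21.23 cm; m₁ = −d_i1/d_o1 = -0.1415.
d_o2 = 18.4 − (21.23) = -2.830 cm (virtual object).
Lens 2: 1/d_i2 = 1/(37.0) − 1/(-2.830) = 0.3804, so d_i2 = 2.629 cm; m₂ = −d_i2/d_o2 = +0.9289.
m = m₁·m₂ = (-0.1415)(+0.9289) = -0.131.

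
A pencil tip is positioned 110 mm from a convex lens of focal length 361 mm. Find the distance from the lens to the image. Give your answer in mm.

Lens equation: 1/s_i = 1/f − 1/s_o = 1/(361.0) − 1/(110) = 0.002770 − 0.009091 = -0.006321, so s_i = -158 mm.
The image is virtual, upright and enlarged, on the same side as the object.

158 mm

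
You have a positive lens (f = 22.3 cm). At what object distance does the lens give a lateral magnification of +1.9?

10.6 cm

m = −d_i/d_o ⇒ d_i = −m·d_o.
1/f = 1/d_o + 1/d_i = 1/d_o − 1/(m·d_o) = (1 − 1/m)/d_o, so d_o = f(1 − 1/m) = (22.30)(1 − 1/(+1.9)) = 10.6 cm.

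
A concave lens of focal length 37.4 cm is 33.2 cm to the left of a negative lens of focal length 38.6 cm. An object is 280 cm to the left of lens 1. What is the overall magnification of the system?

f₁ = −37.4 cm (diverging).
Lens 1: 1/d_i1 = 1/(-37.4) − 1/(280) = -0.03031, so d_i1 = -32.99 cm; m₁ = −d_i1/d_o1 = +0.1178.
d_o2 = 33.2 − (-32.99) = 66.19 cm.
f₂ = −38.6 cm (diverging).
Lens 2: 1/d_i2 = 1/(-38.6) − 1/(66.19) = -0.04101, so d_i2 = -24.38 cm; m₂ = −d_i2/d_o2 = +0.3684.
m = m₁·m₂ = (+0.1178)(+0.3684) = +0.0434.

m = +0.0434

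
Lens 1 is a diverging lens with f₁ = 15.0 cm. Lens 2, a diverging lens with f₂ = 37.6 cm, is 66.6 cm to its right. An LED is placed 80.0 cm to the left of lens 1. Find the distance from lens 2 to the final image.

25.5 cm

Lens 1 is diverging, so f₁ = −15.0 cm.
Lens 1: 1/d_i1 = 1/f₁ − 1/d_o1 = 1/(-15.0) − 1/(80.0) = -0.07917, so d_i1 = -12.63 cm.
The intermediate image is 12.63 cm to the left of lens 1 (virtual), which is 66.6 − (-12.63) = 79.23 cm to the left of lens 2, so d_o2 = +79.23 cm.
Lens 2 is diverging, so f₂ = −37.6 cm.
Lens 2: 1/d_i2 = 1/f₂ − 1/d_o2 = 1/(-37.6) − 1/(79.23) = -0.03922, so d_i2 = -25.5 cm.
The final image is virtual, 25.5 cm to the left of lens 2 (overall magnification ≈ 0.051).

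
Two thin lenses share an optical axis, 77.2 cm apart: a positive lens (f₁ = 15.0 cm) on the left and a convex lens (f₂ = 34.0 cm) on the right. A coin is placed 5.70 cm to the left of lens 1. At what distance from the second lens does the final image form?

56.1 cm

Lens 1: 1/d_i1 = 1/f₁ − 1/d_o1 = 1/(15.0) − 1/(5.70) = -0.1088, so d_i1 = -9.194 cm.
The intermediate image is 9.194 cm to the left of lens 1 (virtual), which is 77.2 − (-9.194) = 86.39 cm to the left of lens 2, so d_o2 = +86.39 cm.
Lens 2: 1/d_i2 = 1/f₂ − 1/d_o2 = 1/(34.0) − 1/(86.39) = 0.01784, so d_i2 = 56.1 cm.
The final image is real, 56.1 cm to the right of lens 2 (overall magnification ≈ -1.0).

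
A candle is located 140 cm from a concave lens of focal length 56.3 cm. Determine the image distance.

40.2 cm

For a concave lens, f = -56.3 cm.
Thin-lens equation: 1/d_i = 1/f − 1/d_o = 1/(-56.30) − 1/(140) = -0.01776 − 0.007143 = -0.02490, so d_i = -40.2 cm.
The image is virtual, upright and reduced, on the same side as the object.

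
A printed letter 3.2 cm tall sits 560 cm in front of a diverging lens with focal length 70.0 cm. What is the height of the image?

For a diverging lens, f = -70.0 cm.
1/d_i = 1/f − 1/d_o = 1/(-70.00) − 1/(560) = -0.01607, so d_i = -62.22 cm.
m = −d_i/d_o = +0.1111.
|h_i| = |m|·h_o = 0.1111 × 3.2 = 0.356 cm. The image is virtual, upright and reduced, on the same side as the object.

0.356 cm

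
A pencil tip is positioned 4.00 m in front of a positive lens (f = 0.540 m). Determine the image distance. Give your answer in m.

Thin-lens equation: 1/q = 1/f − 1/p = 1/(0.5400) − 1/(4.00) = 1.852 − 0.2500 = 1.602, so q = 0.624 m.
The image is real, inverted and reduced, on the far side of the lens.

0.624 m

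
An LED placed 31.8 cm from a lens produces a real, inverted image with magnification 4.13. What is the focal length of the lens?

f = 25.6 cm (converging)

m = −d_i/d_o ⇒ d_i = −m·d_o = −(-4.13)·(31.8) = 131.3 cm.
1/f = 1/d_o + 1/d_i = 1/(31.8) + 1/(131.3) = 0.03906, so f = 25.6 cm.
Since f is positive, the lens is converging.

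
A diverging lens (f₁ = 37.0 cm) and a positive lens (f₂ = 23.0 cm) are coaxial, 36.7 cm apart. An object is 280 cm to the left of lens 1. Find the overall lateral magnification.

f₁ = −37.0 cm (diverging).
Lens 1: 1/d_i1 = 1/(-37.0) − 1/(280) = -0.03060, so d_i1 = -32.68 cm; m₁ = −d_i1/d_o1 = +0.1167.
d_o2 = 36.7 − (-32.68) = 69.38 cm.
Lens 2: 1/d_i2 = 1/(23.0) − 1/(69.38) = 0.02906, so d_i2 = 34.41 cm; m₂ = −d_i2/d_o2 = -0.4959.
m = m₁·m₂ = (+0.1167)(-0.4959) = -0.0579.

m = -0.0579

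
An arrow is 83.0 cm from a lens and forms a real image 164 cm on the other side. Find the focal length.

f = 55.1 cm (converging)

Real image ⇒ d_i = +164 cm.
1/f = 1/d_o + 1/d_i = 1/(83.0) + 1/(164) = 0.01815, so f = 55.1 cm.
Since f is positive, the lens is converging.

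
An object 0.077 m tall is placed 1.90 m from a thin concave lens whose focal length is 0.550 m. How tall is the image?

0.0173 m

For a concave lens, f = -0.550 m.
1/d_i = 1/f − 1/d_o = 1/(-0.5500) − 1/(1.90) = -2.344, so d_i = -0.4265 m.
m = −d_i/d_o = +0.2245.
|h_i| = |m|·h_o = 0.2245 × 0.077 = 0.0173 m. The image is virtual, upright and reduced, on the same side as the object.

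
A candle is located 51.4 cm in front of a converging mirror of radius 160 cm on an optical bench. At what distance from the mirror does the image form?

f = R/2 = 160/2 = 80.00 cm.
Mirror equation: 1/v = 1/f − 1/u = 1/(80.00) − 1/(51.4) = 0.01250 − 0.01946 = -0.006955, so v = -144 cm.
The image is virtual, upright and enlarged, behind the mirror.

144 cm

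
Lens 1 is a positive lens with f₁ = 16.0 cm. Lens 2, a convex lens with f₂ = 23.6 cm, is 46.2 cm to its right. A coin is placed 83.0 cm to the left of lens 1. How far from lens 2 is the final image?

224 cm

Lens 1: 1/d_i1 = 1/f₁ − 1/d_o1 = 1/(16.0) − 1/(83.0) = 0.05045, so d_i1 = 19.82 cm.
The intermediate image is 19.82 cm to the right of lens 1, which is 46.2 − (19.82) = 26.38 cm to the left of lens 2, so d_o2 = +26.38 cm.
Lens 2: 1/d_i2 = 1/f₂ − 1/d_o2 = 1/(23.6) − 1/(26.38) = 0.004465, so d_i2 = 224 cm.
The final image is real, 224 cm to the right of lens 2 (overall magnification ≈ 2.0).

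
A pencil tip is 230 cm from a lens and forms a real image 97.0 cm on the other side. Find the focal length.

Real image ⇒ d_i = +97.0 cm.
1/f = 1/d_o + 1/d_i = 1/(230) + 1/(97.0) = 0.01466, so f = 68.2 cm.
Since f is positive, the lens is converging.

f = 68.2 cm (converging)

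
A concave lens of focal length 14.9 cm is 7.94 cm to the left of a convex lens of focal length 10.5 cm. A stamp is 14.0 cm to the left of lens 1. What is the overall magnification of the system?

m = -1.16

f₁ = −14.9 cm (diverging).
Lens 1: 1/d_i1 = 1/(-14.9) − 1/(14.0) = -0.1385, so d_i1 = -7.218 cm; m₁ = −d_i1/d_o1 = +0.5156.
d_o2 = 7.94 − (-7.218) = 15.16 cm.
Lens 2: 1/d_i2 = 1/(10.5) − 1/(15.16) = 0.02928, so d_i2 = 34.16 cm; m₂ = −d_i2/d_o2 = -2.253.
m = m₁·m₂ = (+0.5156)(-2.253) = -1.16.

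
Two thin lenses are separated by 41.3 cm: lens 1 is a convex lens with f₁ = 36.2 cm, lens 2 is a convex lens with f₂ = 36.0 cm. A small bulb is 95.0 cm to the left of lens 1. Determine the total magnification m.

m = -0.417

Lens 1: 1/d_i1 = 1/(36.2) − 1/(95.0) = 0.01710, so d_i1 = 58.49 cm; m₁ = −d_i1/d_o1 = -0.6157.
d_o2 = 41.3 − (58.49) = -17.19 cm (virtual object).
Lens 2: 1/d_i2 = 1/(36.0) − 1/(-17.19) = 0.08595, so d_i2 = 11.63 cm; m₂ = −d_i2/d_o2 = +0.6768.
m = m₁·m₂ = (-0.6157)(+0.6768) = -0.417.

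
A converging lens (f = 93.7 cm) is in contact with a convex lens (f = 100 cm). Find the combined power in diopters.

P₁ = 1/f₁ = 1/(0.937 m) = +1.067 D; P₂ = 1/f₂ = 1/(1.00 m) = +1.000 D.
For thin lenses in contact, P = P₁ + P₂ = (+1.067) + (+1.000) = +2.07 D.

P = +2.07 D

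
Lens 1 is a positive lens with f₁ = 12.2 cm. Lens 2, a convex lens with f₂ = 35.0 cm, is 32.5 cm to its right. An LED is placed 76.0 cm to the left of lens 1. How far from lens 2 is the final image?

Lens 1: 1/d_i1 = 1/f₁ − 1/d_o1 = 1/(12.2) − 1/(76.0) = 0.06881, so d_i1 = 14.53 cm.
The intermediate image is 14.53 cm to the right of lens 1, which is 32.5 − (14.53) = 17.97 cm to the left of lens 2, so d_o2 = +17.97 cm.
Lens 2: 1/d_i2 = 1/f₂ − 1/d_o2 = 1/(35.0) − 1/(17.97) = -0.02708, so d_i2 = -36.9 cm.
The final image is virtual, 36.9 cm to the left of lens 2 (overall magnification ≈ -0.39).

36.9 cm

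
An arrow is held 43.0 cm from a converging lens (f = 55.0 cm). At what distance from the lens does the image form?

Thin-lens equation: 1/q = 1/f − 1/p = 1/(55.00) − 1/(43.0) = 0.01818 − 0.02326 = -0.005074, so q = -197 cm.
The image is virtual, upright and enlarged, on the same side as the object.

197 cm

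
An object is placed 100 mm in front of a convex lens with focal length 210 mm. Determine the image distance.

Thin-lens equation: 1/q = 1/f − 1/p = 1/(210.0) − 1/(100) = 0.004762 − 0.01000 = -0.005238, so q = -191 mm.
The image is virtual, upright and enlarged, on the same side as the object.

191 mm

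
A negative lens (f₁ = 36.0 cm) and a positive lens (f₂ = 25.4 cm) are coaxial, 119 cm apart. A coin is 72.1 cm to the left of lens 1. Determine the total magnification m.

m = -0.0719

f₁ = −36.0 cm (diverging).
Lens 1: 1/d_i1 = 1/(-36.0) − 1/(72.1) = -0.04165, so d_i1 = -24.01 cm; m₁ = −d_i1/d_o1 = +0.3330.
d_o2 = 119 − (-24.01) = 143.0 cm.
Lens 2: 1/d_i2 = 1/(25.4) − 1/(143.0) = 0.03238, so d_i2 = 30.89 cm; m₂ = −d_i2/d_o2 = -0.2160.
m = m₁·m₂ = (+0.3330)(-0.2160) = -0.0719.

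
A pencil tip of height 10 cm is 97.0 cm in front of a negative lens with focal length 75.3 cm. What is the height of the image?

4.37 cm

For a negative lens, f = -75.3 cm.
1/d_i = 1/f − 1/d_o = 1/(-75.30) − 1/(97.0) = -0.02359, so d_i = -42.39 cm.
m = −d_i/d_o = +0.4370.
|h_i| = |m|·h_o = 0.4370 × 10 = 4.37 cm. The image is virtual, upright and reduced, on the same side as the object.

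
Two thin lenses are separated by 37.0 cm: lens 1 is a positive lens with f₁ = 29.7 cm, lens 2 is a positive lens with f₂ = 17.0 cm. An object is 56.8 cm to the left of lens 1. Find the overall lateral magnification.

m = -0.441

Lens 1: 1/d_i1 = 1/(29.7) − 1/(56.8) = 0.01606, so d_i1 = 62.25 cm; m₁ = −d_i1/d_o1 = -1.096.
d_o2 = 37.0 − (62.25) = -25.25 cm (virtual object).
Lens 2: 1/d_i2 = 1/(17.0) − 1/(-25.25) = 0.09843, so d_i2 = 10.16 cm; m₂ = −d_i2/d_o2 = +0.4024.
m = m₁·m₂ = (-1.096)(+0.4024) = -0.441.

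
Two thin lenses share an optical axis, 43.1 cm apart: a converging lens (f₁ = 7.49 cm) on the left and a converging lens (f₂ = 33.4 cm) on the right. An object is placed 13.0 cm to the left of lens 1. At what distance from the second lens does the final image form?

107 cm

Lens 1: 1/d_i1 = 1/f₁ − 1/d_o1 = 1/(7.49) − 1/(13.0) = 0.05659, so d_i1 = 17.67 cm.
The intermediate image is 17.67 cm to the right of lens 1, which is 43.1 − (17.67) = 25.43 cm to the left of lens 2, so d_o2 = +25.43 cm.
Lens 2: 1/d_i2 = 1/f₂ − 1/d_o2 = 1/(33.4) − 1/(25.43) = -0.009384, so d_i2 = -107 cm.
The final image is virtual, 107 cm to the left of lens 2 (overall magnification ≈ -5.7).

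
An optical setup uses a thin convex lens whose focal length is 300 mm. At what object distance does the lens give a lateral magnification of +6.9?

257 mm

m = −d_i/d_o ⇒ d_i = −m·d_o.
1/f = 1/d_o + 1/d_i = 1/d_o − 1/(m·d_o) = (1 − 1/m)/d_o, so d_o = f(1 − 1/m) = (300.0)(1 − 1/(+6.9)) = 257 mm.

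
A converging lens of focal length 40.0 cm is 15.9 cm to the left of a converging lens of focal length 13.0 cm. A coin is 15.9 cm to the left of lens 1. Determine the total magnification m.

Lens 1: 1/d_i1 = 1/(40.0) − 1/(15.9) = -0.03789, so d_i1 = -26.39 cm; m₁ = −d_i1/d_o1 = +1.660.
d_o2 = 15.9 − (-26.39) = 42.29 cm.
Lens 2: 1/d_i2 = 1/(13.0) − 1/(42.29) = 0.05328, so d_i2 = 18.77 cm; m₂ = −d_i2/d_o2 = -0.4438.
m = m₁·m₂ = (+1.660)(-0.4438) = -0.737.

m = -0.737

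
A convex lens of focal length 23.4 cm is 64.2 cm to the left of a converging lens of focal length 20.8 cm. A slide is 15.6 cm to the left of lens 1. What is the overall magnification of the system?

m = -0.692

Lens 1: 1/d_i1 = 1/(23.4) − 1/(15.6) = -0.02137, so d_i1 = -46.80 cm; m₁ = −d_i1/d_o1 = +3.000.
d_o2 = 64.2 − (-46.80) = 111.0 cm.
Lens 2: 1/d_i2 = 1/(20.8) − 1/(111.0) = 0.03907, so d_i2 = 25.60 cm; m₂ = −d_i2/d_o2 = -0.2306.
m = m₁·m₂ = (+3.000)(-0.2306) = -0.692.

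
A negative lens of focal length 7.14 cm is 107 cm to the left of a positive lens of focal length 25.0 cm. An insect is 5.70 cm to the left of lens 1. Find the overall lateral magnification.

m = -0.163

f₁ = −7.14 cm (diverging).
Lens 1: 1/d_i1 = 1/(-7.14) − 1/(5.70) = -0.3155, so d_i1 = -3.170 cm; m₁ = −d_i1/d_o1 = +0.5561.
d_o2 = 107 − (-3.170) = 110.2 cm.
Lens 2: 1/d_i2 = 1/(25.0) − 1/(110.2) = 0.03093, so d_i2 = 32.34 cm; m₂ = −d_i2/d_o2 = -0.2934.
m = m₁·m₂ = (+0.5561)(-0.2934) = -0.163.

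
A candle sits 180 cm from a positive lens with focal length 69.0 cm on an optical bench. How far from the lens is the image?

112 cm

Lens equation: 1/s_i = 1/f − 1/s_o = 1/(69.00) − 1/(180) = 0.01449 − 0.005556 = 0.008937, so s_i = 112 cm.
The image is real, inverted and reduced, on the far side of the lens.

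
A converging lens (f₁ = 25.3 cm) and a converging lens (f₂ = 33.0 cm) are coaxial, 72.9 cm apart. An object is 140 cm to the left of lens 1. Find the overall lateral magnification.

m = +0.807

Lens 1: 1/d_i1 = 1/(25.3) − 1/(140) = 0.03238, so d_i1 = 30.88 cm; m₁ = −d_i1/d_o1 = -0.2206.
d_o2 = 72.9 − (30.88) = 42.02 cm.
Lens 2: 1/d_i2 = 1/(33.0) − 1/(42.02) = 0.006505, so d_i2 = 153.7 cm; m₂ = −d_i2/d_o2 = -3.659.
m = m₁·m₂ = (-0.2206)(-3.659) = +0.807.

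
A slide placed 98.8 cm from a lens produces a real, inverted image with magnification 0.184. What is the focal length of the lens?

m = −d_i/d_o ⇒ d_i = −m·d_o = −(-0.184)·(98.8) = 18.18 cm.
1/f = 1/d_o + 1/d_i = 1/(98.8) + 1/(18.18) = 0.06513, so f = 15.4 cm.
Since f is positive, the lens is converging.

f = 15.4 cm (converging)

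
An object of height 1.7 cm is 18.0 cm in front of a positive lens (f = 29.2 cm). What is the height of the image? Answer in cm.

1/d_i = 1/f − 1/d_o = 1/(29.20) − 1/(18.0) = -0.02131, so d_i = -46.93 cm.
m = −d_i/d_o = +2.607.
|h_i| = |m|·h_o = 2.607 × 1.7 = 4.43 cm. The image is virtual, upright and enlarged, on the same side as the object.

4.43 cm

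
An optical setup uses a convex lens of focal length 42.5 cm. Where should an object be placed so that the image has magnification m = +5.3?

34.5 cm

m = −d_i/d_o ⇒ d_i = −m·d_o.
1/f = 1/d_o + 1/d_i = 1/d_o − 1/(m·d_o) = (1 − 1/m)/d_o, so d_o = f(1 − 1/m) = (42.50)(1 − 1/(+5.3)) = 34.5 cm.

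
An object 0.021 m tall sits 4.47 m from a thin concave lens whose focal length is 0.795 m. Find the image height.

0.00317 m

For a concave lens, f = -0.795 m.
1/d_i = 1/f − 1/d_o = 1/(-0.7950) − 1/(4.47) = -1.482, so d_i = -0.6750 m.
m = −d_i/d_o = +0.1510.
|h_i| = |m|·h_o = 0.1510 × 0.021 = 0.00317 m. The image is virtual, upright and reduced, on the same side as the object.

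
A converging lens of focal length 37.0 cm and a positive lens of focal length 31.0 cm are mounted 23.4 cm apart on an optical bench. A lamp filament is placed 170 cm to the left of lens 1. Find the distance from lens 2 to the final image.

Lens 1: 1/d_i1 = 1/f₁ − 1/d_o1 = 1/(37.0) − 1/(170) = 0.02114, so d_i1 = 47.29 cm.
The intermediate image is 47.29 cm to the right of lens 1, which lies 23.89 cm to the right of lens 2 — a virtual object — so d_o2 = −23.89 cm.
Lens 2: 1/d_i2 = 1/f₂ − 1/d_o2 = 1/(31.0) − 1/(-23.89) = 0.07412, so d_i2 = 13.5 cm.
The final image is real, 13.5 cm to the right of lens 2 (overall magnification ≈ -0.16).

13.5 cm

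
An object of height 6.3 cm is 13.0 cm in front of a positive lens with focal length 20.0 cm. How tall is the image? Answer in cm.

18.0 cm

1/d_i = 1/f − 1/d_o = 1/(20.00) − 1/(13.0) = -0.02692, so d_i = -37.14 cm.
m = −d_i/d_o = +2.857.
|h_i| = |m|·h_o = 2.857 × 6.3 = 18.0 cm. The image is virtual, upright and enlarged, on the same side as the object.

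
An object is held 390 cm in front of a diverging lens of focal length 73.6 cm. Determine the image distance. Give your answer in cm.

61.9 cm

For a diverging lens, f = -73.6 cm.
Lens equation: 1/v = 1/f − 1/u = 1/(-73.60) − 1/(390) = -0.01359 − 0.002564 = -0.01615, so v = -61.9 cm.
The image is virtual, upright and reduced, on the same side as the object.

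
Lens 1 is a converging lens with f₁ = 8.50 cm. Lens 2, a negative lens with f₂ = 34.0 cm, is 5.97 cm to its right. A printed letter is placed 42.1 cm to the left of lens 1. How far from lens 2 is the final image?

Lens 1: 1/d_i1 = 1/f₁ − 1/d_o1 = 1/(8.50) − 1/(42.1) = 0.09389, so d_i1 = 10.65 cm.
The intermediate image is 10.65 cm to the right of lens 1, which lies 4.680 cm to the right of lens 2 — a virtual object — so d_o2 = −4.680 cm.
Lens 2 is diverging, so f₂ = −34.0 cm.
Lens 2: 1/d_i2 = 1/f₂ − 1/d_o2 = 1/(-34.0) − 1/(-4.680) = 0.1843, so d_i2 = 5.43 cm.
The final image is real, 5.43 cm to the right of lens 2 (overall magnification ≈ -0.29).

5.43 cm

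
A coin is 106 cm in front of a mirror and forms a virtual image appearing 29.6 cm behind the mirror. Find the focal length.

f = -41.1 cm (convex)

Virtual image ⇒ d_i = −29.6 cm.
1/f = 1/d_o + 1/d_i = 1/(106) + 1/(-29.6) = -0.02435, so f = -41.1 cm.
Since f is negative, the mirror is convex.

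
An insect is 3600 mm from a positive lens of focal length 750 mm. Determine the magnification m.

1/d_i = 1/f − 1/d_o = 1/(750.0) − 1/(3600) = 0.001056, so d_i = 947.4 mm.
m = −d_i/d_o = −(947.4)/(3600) = -0.263.
The image is real, inverted and reduced, on the far side of the lens.

m = -0.263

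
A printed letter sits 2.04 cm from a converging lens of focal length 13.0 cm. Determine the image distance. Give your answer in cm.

Lens equation: 1/s_i = 1/f − 1/s_o = 1/(13.00) − 1/(2.04) = 0.07692 − 0.4902 = -0.4133, so s_i = -2.42 cm.
The image is virtual, upright and enlarged, on the same side as the object.

2.42 cm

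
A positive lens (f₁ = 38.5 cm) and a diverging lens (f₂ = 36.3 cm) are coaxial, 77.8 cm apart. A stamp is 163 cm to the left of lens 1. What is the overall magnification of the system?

Lens 1: 1/d_i1 = 1/(38.5) − 1/(163) = 0.01984, so d_i1 = 50.41 cm; m₁ = −d_i1/d_o1 = -0.3093.
d_o2 = 77.8 − (50.41) = 27.39 cm.
f₂ = −36.3 cm (diverging).
Lens 2: 1/d_i2 = 1/(-36.3) − 1/(27.39) = -0.06406, so d_i2 = -15.61 cm; m₂ = −d_i2/d_o2 = +0.5699.
m = m₁·m₂ = (-0.3093)(+0.5699) = -0.176.

m = -0.176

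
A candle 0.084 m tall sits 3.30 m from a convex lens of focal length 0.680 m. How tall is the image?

0.0218 m

1/d_i = 1/f − 1/d_o = 1/(0.6800) − 1/(3.30) = 1.168, so d_i = 0.8565 m.
m = −d_i/d_o = -0.2595.
|h_i| = |m|·h_o = 0.2595 × 0.084 = 0.0218 m. The image is real, inverted and reduced, on the far side of the lens.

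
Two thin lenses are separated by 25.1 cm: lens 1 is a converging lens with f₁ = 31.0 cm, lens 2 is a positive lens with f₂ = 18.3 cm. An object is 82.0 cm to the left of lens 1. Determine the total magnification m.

m = -0.258

Lens 1: 1/d_i1 = 1/(31.0) − 1/(82.0) = 0.02006, so d_i1 = 49.84 cm; m₁ = −d_i1/d_o1 = -0.6078.
d_o2 = 25.1 − (49.84) = -24.74 cm (virtual object).
Lens 2: 1/d_i2 = 1/(18.3) − 1/(-24.74) = 0.09507, so d_i2 = 10.52 cm; m₂ = −d_i2/d_o2 = +0.4252.
m = m₁·m₂ = (-0.6078)(+0.4252) = -0.258.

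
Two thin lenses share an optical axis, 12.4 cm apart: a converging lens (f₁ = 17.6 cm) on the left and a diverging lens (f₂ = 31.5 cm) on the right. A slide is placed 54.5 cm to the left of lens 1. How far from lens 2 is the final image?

23.9 cm

Lens 1: 1/d_i1 = 1/f₁ − 1/d_o1 = 1/(17.6) − 1/(54.5) = 0.03847, so d_i1 = 25.99 cm.
The intermediate image is 25.99 cm to the right of lens 1, which lies 13.59 cm to the right of lens 2 — a virtual object — so d_o2 = −13.59 cm.
Lens 2 is diverging, so f₂ = −31.5 cm.
Lens 2: 1/d_i2 = 1/f₂ − 1/d_o2 = 1/(-31.5) − 1/(-13.59) = 0.04184, so d_i2 = 23.9 cm.
The final image is real, 23.9 cm to the right of lens 2 (overall magnification ≈ -0.84).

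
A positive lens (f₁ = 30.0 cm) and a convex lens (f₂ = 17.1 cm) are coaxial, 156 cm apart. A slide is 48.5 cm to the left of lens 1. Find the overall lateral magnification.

m = +0.460

Lens 1: 1/d_i1 = 1/(30.0) − 1/(48.5) = 0.01271, so d_i1 = 78.65 cm; m₁ = −d_i1/d_o1 = -1.622.
d_o2 = 156 − (78.65) = 77.35 cm.
Lens 2: 1/d_i2 = 1/(17.1) − 1/(77.35) = 0.04555, so d_i2 = 21.95 cm; m₂ = −d_i2/d_o2 = -0.2838.
m = m₁·m₂ = (-1.622)(-0.2838) = +0.460.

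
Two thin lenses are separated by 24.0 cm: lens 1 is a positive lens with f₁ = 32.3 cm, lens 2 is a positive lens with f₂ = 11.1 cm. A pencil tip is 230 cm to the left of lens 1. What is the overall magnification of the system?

m = -0.0735

Lens 1: 1/d_i1 = 1/(32.3) − 1/(230) = 0.02661, so d_i1 = 37.58 cm; m₁ = −d_i1/d_o1 = -0.1634.
d_o2 = 24.0 − (37.58) = -13.58 cm (virtual object).
Lens 2: 1/d_i2 = 1/(11.1) − 1/(-13.58) = 0.1637, so d_i2 = 6.108 cm; m₂ = −d_i2/d_o2 = +0.4498.
m = m₁·m₂ = (-0.1634)(+0.4498) = -0.0735.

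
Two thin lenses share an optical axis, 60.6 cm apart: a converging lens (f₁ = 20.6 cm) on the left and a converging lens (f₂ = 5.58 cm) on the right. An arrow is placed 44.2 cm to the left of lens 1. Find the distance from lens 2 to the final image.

7.47 cm

Lens 1: 1/d_i1 = 1/f₁ − 1/d_o1 = 1/(20.6) − 1/(44.2) = 0.02592, so d_i1 = 38.58 cm.
The intermediate image is 38.58 cm to the right of lens 1, which is 60.6 − (38.58) = 22.02 cm to the left of lens 2, so d_o2 = +22.02 cm.
Lens 2: 1/d_i2 = 1/f₂ − 1/d_o2 = 1/(5.58) − 1/(22.02) = 0.1338, so d_i2 = 7.47 cm.
The final image is real, 7.47 cm to the right of lens 2 (overall magnification ≈ 0.30).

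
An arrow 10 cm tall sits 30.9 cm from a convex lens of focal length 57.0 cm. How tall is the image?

1/d_i = 1/f − 1/d_o = 1/(57.00) − 1/(30.9) = -0.01482, so d_i = -67.48 cm.
m = −d_i/d_o = +2.184.
|h_i| = |m|·h_o = 2.184 × 10 = 21.8 cm. The image is virtual, upright and enlarged, on the same side as the object.

21.8 cm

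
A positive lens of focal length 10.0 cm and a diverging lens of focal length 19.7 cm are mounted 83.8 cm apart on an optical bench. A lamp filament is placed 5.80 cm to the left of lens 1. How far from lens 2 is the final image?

Lens 1: 1/d_i1 = 1/f₁ − 1/d_o1 = 1/(10.0) − 1/(5.80) = -0.07241, so d_i1 = -13.81 cm.
The intermediate image is 13.81 cm to the left of lens 1 (virtual), which is 83.8 − (-13.81) = 97.61 cm to the left of lens 2, so d_o2 = +97.61 cm.
Lens 2 is diverging, so f₂ = −19.7 cm.
Lens 2: 1/d_i2 = 1/f₂ − 1/d_o2 = 1/(-19.7) − 1/(97.61) = -0.06101, so d_i2 = -16.4 cm.
The final image is virtual, 16.4 cm to the left of lens 2 (overall magnification ≈ 0.40).

16.4 cm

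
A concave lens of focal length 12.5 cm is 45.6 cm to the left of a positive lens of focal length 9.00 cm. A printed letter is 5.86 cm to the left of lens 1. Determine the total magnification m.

f₁ = −12.5 cm (diverging).
Lens 1: 1/d_i1 = 1/(-12.5) − 1/(5.86) = -0.2506, so d_i1 = -3.990 cm; m₁ = −d_i1/d_o1 = +0.6809.
d_o2 = 45.6 − (-3.990) = 49.59 cm.
Lens 2: 1/d_i2 = 1/(9.00) − 1/(49.59) = 0.09095, so d_i2 = 11.00 cm; m₂ = −d_i2/d_o2 = -0.2217.
m = m₁·m₂ = (+0.6809)(-0.2217) = -0.151.

m = -0.151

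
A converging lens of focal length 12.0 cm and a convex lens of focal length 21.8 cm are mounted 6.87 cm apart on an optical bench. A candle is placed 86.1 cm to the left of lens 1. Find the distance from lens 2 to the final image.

5.34 cm

Lens 1: 1/d_i1 = 1/f₁ − 1/d_o1 = 1/(12.0) − 1/(86.1) = 0.07172, so d_i1 = 13.94 cm.
The intermediate image is 13.94 cm to the right of lens 1, which lies 7.070 cm to the right of lens 2 — a virtual object — so d_o2 = −7.070 cm.
Lens 2: 1/d_i2 = 1/f₂ − 1/d_o2 = 1/(21.8) − 1/(-7.070) = 0.1873, so d_i2 = 5.34 cm.
The final image is real, 5.34 cm to the right of lens 2 (overall magnification ≈ -0.12).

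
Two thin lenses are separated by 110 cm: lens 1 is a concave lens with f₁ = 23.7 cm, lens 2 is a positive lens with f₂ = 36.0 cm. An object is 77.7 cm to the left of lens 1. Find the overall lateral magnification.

f₁ = −23.7 cm (diverging).
Lens 1: 1/d_i1 = 1/(-23.7) − 1/(77.7) = -0.05506, so d_i1 = -18.16 cm; m₁ = −d_i1/d_o1 = +0.2337.
d_o2 = 110 − (-18.16) = 128.2 cm.
Lens 2: 1/d_i2 = 1/(36.0) − 1/(128.2) = 0.01998, so d_i2 = 50.06 cm; m₂ = −d_i2/d_o2 = -0.3905.
m = m₁·m₂ = (+0.2337)(-0.3905) = -0.0913.

m = -0.0913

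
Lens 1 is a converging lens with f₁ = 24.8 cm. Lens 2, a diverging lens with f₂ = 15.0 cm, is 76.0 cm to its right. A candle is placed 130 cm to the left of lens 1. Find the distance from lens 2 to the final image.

Lens 1: 1/d_i1 = 1/f₁ − 1/d_o1 = 1/(24.8) − 1/(130) = 0.03263, so d_i1 = 30.65 cm.
The intermediate image is 30.65 cm to the right of lens 1, which is 76.0 − (30.65) = 45.35 cm to the left of lens 2, so d_o2 = +45.35 cm.
Lens 2 is diverging, so f₂ = −15.0 cm.
Lens 2: 1/d_i2 = 1/f₂ − 1/d_o2 = 1/(-15.0) − 1/(45.35) = -0.08872, so d_i2 = -11.3 cm.
The final image is virtual, 11.3 cm to the left of lens 2 (overall magnification ≈ -0.059).

11.3 cm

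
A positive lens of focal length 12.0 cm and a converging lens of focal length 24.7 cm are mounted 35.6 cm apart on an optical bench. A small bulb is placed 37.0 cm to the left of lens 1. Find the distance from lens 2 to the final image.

64.2 cm

Lens 1: 1/d_i1 = 1/f₁ − 1/d_o1 = 1/(12.0) − 1/(37.0) = 0.05631, so d_i1 = 17.76 cm.
The intermediate image is 17.76 cm to the right of lens 1, which is 35.6 − (17.76) = 17.84 cm to the left of lens 2, so d_o2 = +17.84 cm.
Lens 2: 1/d_i2 = 1/f₂ − 1/d_o2 = 1/(24.7) − 1/(17.84) = -0.01557, so d_i2 = -64.2 cm.
The final image is virtual, 64.2 cm to the left of lens 2 (overall magnification ≈ -1.7).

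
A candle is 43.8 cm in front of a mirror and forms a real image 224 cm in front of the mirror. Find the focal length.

Real image ⇒ d_i = +224 cm.
1/f = 1/d_o + 1/d_i = 1/(43.8) + 1/(224) = 0.02730, so f = 36.6 cm.
Since f is positive, the mirror is concave.

f = 36.6 cm (concave)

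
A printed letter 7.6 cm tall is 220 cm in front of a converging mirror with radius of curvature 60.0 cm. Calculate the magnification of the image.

f = R/2 = 60.0/2 = 30.00 cm.
1/d_i = 1/f − 1/d_o = 1/(30.00) − 1/(220) = 0.02879, so d_i = 34.74 cm.
m = −d_i/d_o = −(34.74)/(220) = -0.158.
The image is real, inverted and reduced, in front of the mirror.

m = -0.158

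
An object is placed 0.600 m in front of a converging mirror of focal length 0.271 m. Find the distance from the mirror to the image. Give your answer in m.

Mirror equation: 1/d_i = 1/f − 1/d_o = 1/(0.2710) − 1/(0.600) = 3.690 − 1.667 = 2.023, so d_i = 0.494 m.
The image is real, inverted and reduced, in front of the mirror.

0.494 m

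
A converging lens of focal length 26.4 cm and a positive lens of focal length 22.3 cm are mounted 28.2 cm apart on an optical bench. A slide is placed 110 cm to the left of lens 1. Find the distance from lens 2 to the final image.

Lens 1: 1/d_i1 = 1/f₁ − 1/d_o1 = 1/(26.4) − 1/(110) = 0.02879, so d_i1 = 34.74 cm.
The intermediate image is 34.74 cm to the right of lens 1, which lies 6.540 cm to the right of lens 2 — a virtual object — so d_o2 = −6.540 cm.
Lens 2: 1/d_i2 = 1/f₂ − 1/d_o2 = 1/(22.3) − 1/(-6.540) = 0.1977, so d_i2 = 5.06 cm.
The final image is real, 5.06 cm to the right of lens 2 (overall magnification ≈ -0.24).

5.06 cm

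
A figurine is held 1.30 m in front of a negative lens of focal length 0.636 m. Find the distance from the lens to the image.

For a negative lens, f = -0.636 m.
Thin-lens equation: 1/s_i = 1/f − 1/s_o = 1/(-0.6360) − 1/(1.30) = -1.572 − 0.7692 = -2.342, so s_i = -0.427 m.
The image is virtual, upright and reduced, on the same side as the object.

0.427 m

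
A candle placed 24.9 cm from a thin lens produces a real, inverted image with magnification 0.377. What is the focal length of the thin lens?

m = −d_i/d_o ⇒ d_i = −m·d_o = −(-0.377)·(24.9) = 9.387 cm.
1/f = 1/d_o + 1/d_i = 1/(24.9) + 1/(9.387) = 0.1467, so f = 6.82 cm.
Since f is positive, the thin lens is converging.

f = 6.82 cm (converging)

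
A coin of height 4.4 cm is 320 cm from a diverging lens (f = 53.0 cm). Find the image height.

0.625 cm

For a diverging lens, f = -53.0 cm.
1/d_i = 1/f − 1/d_o = 1/(-53.00) − 1/(320) = -0.02199, so d_i = -45.47 cm.
m = −d_i/d_o = +0.1421.
|h_i| = |m|·h_o = 0.1421 × 4.4 = 0.625 cm. The image is virtual, upright and reduced, on the same side as the object.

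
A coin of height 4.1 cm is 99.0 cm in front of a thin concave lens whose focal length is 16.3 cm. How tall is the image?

0.580 cm

For a concave lens, f = -16.3 cm.
1/d_i = 1/f − 1/d_o = 1/(-16.30) − 1/(99.0) = -0.07145, so d_i = -14.00 cm.
m = −d_i/d_o = +0.1414.
|h_i| = |m|·h_o = 0.1414 × 4.1 = 0.580 cm. The image is virtual, upright and reduced, on the same side as the object.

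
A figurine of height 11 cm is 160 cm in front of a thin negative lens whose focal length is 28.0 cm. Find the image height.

For a negative lens, f = -28.0 cm.
1/d_i = 1/f − 1/d_o = 1/(-28.00) − 1/(160) = -0.04196, so d_i = -23.83 cm.
m = −d_i/d_o = +0.1489.
|h_i| = |m|·h_o = 0.1489 × 11 = 1.64 cm. The image is virtual, upright and reduced, on the same side as the object.

1.64 cm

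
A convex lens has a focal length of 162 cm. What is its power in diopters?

P = +0.617 D

f = 162 cm = 1.62 m.
P = 1/f = 1/(1.62 m) = +0.617 D.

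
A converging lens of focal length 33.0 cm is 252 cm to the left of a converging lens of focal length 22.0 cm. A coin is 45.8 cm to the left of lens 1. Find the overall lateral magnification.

m = +0.507

Lens 1: 1/d_i1 = 1/(33.0) − 1/(45.8) = 0.008469, so d_i1 = 118.1 cm; m₁ = −d_i1/d_o1 = -2.579.
d_o2 = 252 − (118.1) = 133.9 cm.
Lens 2: 1/d_i2 = 1/(22.0) − 1/(133.9) = 0.03799, so d_i2 = 26.33 cm; m₂ = −d_i2/d_o2 = -0.1966.
m = m₁·m₂ = (-2.579)(-0.1966) = +0.507.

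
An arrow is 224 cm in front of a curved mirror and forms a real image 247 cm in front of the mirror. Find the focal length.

Real image ⇒ d_i = +247 cm.
1/f = 1/d_o + 1/d_i = 1/(224) + 1/(247) = 0.008513, so f = 117 cm.
Since f is positive, the curved mirror is concave.

f = 117 cm (concave)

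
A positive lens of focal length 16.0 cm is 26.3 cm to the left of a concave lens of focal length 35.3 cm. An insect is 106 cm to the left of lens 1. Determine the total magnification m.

m = -0.147

Lens 1: 1/d_i1 = 1/(16.0) − 1/(106) = 0.05307, so d_i1 = 18.84 cm; m₁ = −d_i1/d_o1 = -0.1777.
d_o2 = 26.3 − (18.84) = 7.460 cm.
f₂ = −35.3 cm (diverging).
Lens 2: 1/d_i2 = 1/(-35.3) − 1/(7.460) = -0.1624, so d_i2 = -6.159 cm; m₂ = −d_i2/d_o2 = +0.8255.
m = m₁·m₂ = (-0.1777)(+0.8255) = -0.147.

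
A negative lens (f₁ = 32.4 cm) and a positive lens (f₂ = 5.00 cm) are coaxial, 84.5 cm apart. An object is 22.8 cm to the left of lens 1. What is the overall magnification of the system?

m = -0.0316

f₁ = −32.4 cm (diverging).
Lens 1: 1/d_i1 = 1/(-32.4) − 1/(22.8) = -0.07472, so d_i1 = -13.38 cm; m₁ = −d_i1/d_o1 = +0.5868.
d_o2 = 84.5 − (-13.38) = 97.88 cm.
Lens 2: 1/d_i2 = 1/(5.00) − 1/(97.88) = 0.1898, so d_i2 = 5.269 cm; m₂ = −d_i2/d_o2 = -0.05383.
m = m₁·m₂ = (+0.5868)(-0.05383) = -0.0316.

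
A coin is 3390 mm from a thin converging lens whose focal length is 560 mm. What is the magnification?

m = -0.198

1/d_i = 1/f − 1/d_o = 1/(560.0) − 1/(3390) = 0.001491, so d_i = 670.8 mm.
m = −d_i/d_o = −(670.8)/(3390) = -0.198.
The image is real, inverted and reduced, on the far side of the lens.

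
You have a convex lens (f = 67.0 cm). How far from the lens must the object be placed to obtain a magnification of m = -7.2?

76.3 cm

m = −d_i/d_o ⇒ d_i = −m·d_o.
1/f = 1/d_o + 1/d_i = 1/d_o − 1/(m·d_o) = (1 − 1/m)/d_o, so d_o = f(1 − 1/m) = (67.00)(1 − 1/(-7.2)) = 76.3 cm.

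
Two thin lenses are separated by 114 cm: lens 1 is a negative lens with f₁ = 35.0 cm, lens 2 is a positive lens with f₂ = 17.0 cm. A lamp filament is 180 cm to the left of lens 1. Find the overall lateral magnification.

f₁ = −35.0 cm (diverging).
Lens 1: 1/d_i1 = 1/(-35.0) − 1/(180) = -0.03413, so d_i1 = -29.30 cm; m₁ = −d_i1/d_o1 = +0.1628.
d_o2 = 114 − (-29.30) = 143.3 cm.
Lens 2: 1/d_i2 = 1/(17.0) − 1/(143.3) = 0.05185, so d_i2 = 19.29 cm; m₂ = −d_i2/d_o2 = -0.1346.
m = m₁·m₂ = (+0.1628)(-0.1346) = -0.0219.

m = -0.0219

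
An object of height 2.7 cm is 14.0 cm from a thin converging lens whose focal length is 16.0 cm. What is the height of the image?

21.6 cm

1/d_i = 1/f − 1/d_o = 1/(16.00) − 1/(14.0) = -0.008929, so d_i = -112.0 cm.
m = −d_i/d_o = +8.000.
|h_i| = |m|·h_o = 8.000 × 2.7 = 21.6 cm. The image is virtual, upright and enlarged, on the same side as the object.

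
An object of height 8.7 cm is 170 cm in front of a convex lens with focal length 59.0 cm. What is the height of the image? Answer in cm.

4.62 cm

1/d_i = 1/f − 1/d_o = 1/(59.00) − 1/(170) = 0.01107, so d_i = 90.36 cm.
m = −d_i/d_o = -0.5315.
|h_i| = |m|·h_o = 0.5315 × 8.7 = 4.62 cm. The image is real, inverted and reduced, on the far side of the lens.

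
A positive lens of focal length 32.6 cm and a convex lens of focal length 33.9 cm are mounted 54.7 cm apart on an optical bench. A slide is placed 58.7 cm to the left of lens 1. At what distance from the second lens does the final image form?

12.0 cm

Lens 1: 1/d_i1 = 1/f₁ − 1/d_o1 = 1/(32.6) − 1/(58.7) = 0.01364, so d_i1 = 73.32 cm.
The intermediate image is 73.32 cm to the right of lens 1, which lies 18.62 cm to the right of lens 2 — a virtual object — so d_o2 = −18.62 cm.
Lens 2: 1/d_i2 = 1/f₂ − 1/d_o2 = 1/(33.9) − 1/(-18.62) = 0.08320, so d_i2 = 12.0 cm.
The final image is real, 12.0 cm to the right of lens 2 (overall magnification ≈ -0.81).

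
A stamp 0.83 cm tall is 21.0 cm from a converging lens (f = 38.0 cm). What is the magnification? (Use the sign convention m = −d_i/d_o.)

m = +2.24

1/d_i = 1/f − 1/d_o = 1/(38.00) − 1/(21.0) = -0.02130, so d_i = -46.94 cm.
m = −d_i/d_o = −(-46.94)/(21.0) = +2.24.
The image is virtual, upright and enlarged, on the same side as the object.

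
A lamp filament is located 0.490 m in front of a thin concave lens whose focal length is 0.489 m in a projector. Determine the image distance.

For a concave lens, f = -0.489 m.
Thin-lens equation: 1/q = 1/f − 1/p = 1/(-0.4890) − 1/(0.490) = -2.045 − 2.041 = -4.086, so q = -0.245 m.
The image is virtual, upright and reduced, on the same side as the object.

0.245 m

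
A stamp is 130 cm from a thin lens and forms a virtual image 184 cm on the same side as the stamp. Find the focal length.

f = 443 cm (converging)

Virtual image ⇒ d_i = −184 cm.
1/f = 1/d_o + 1/d_i = 1/(130) + 1/(-184) = 0.002258, so f = 443 cm.
Since f is positive, the thin lens is converging.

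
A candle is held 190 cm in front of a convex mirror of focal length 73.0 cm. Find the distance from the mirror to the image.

52.7 cm

For a convex mirror, f = -73.0 cm.
Mirror equation: 1/s_i = 1/f − 1/s_o = 1/(-73.00) − 1/(190) = -0.01370 − 0.005263 = -0.01896, so s_i = -52.7 cm.
The image is virtual, upright and reduced, behind the mirror.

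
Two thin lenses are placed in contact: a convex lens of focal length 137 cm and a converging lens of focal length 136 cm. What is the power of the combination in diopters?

P = +1.47 D

P₁ = 1/f₁ = 1/(1.37 m) = +0.7299 D; P₂ = 1/f₂ = 1/(1.36 m) = +0.7353 D.
For thin lenses in contact, P = P₁ + P₂ = (+0.7299) + (+0.7353) = +1.47 D.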